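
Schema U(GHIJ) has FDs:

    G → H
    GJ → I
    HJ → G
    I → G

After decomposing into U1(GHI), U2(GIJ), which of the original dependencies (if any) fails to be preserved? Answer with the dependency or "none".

HJ → G

Check HJ → G: no single fragment contains all of {GHJ}, and the restricted closure of {HJ} across the fragments never reaches {G}.
G → H is preserved.
GJ → I is preserved.
I → G is preserved.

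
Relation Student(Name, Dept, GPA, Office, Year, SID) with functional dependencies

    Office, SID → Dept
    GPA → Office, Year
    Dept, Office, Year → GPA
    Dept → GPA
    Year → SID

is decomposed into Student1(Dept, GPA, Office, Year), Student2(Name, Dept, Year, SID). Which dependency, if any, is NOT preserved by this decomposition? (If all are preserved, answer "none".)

Check Office, SID → Dept: no single fragment contains all of {Dept, Office, SID}, and the restricted closure of {Office, SID} across the fragments never reaches {Dept}.
GPA → Office, Year is preserved.
Dept, Office, Year → GPA is preserved.
Dept → GPA is preserved.
Year → SID is preserved.

Office, SID → Dept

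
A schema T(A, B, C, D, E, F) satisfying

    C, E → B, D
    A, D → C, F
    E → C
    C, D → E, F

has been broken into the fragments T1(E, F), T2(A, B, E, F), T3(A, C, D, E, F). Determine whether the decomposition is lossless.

Chase test. Columns are A, B, C, D, E, F; row i has aⱼ where attribute j ∈ Ti, else bᵢⱼ.
Initial tableau (one row per fragment):
  row 1: b11 b12 b13 b14 a5 a6
  row 2: a1 a2 b23 b24 a5 a6
  row 3: a1 b32 a3 a4 a5 a6
Rows 1 and 2 agree on E; apply E→C and equate their C entries.
Rows 1 and 3 agree on E; apply E→C and equate their C entries.
Rows 1 and 2 agree on C, E; apply C, E→B, D and equate their B, D entries.
Rows 1 and 3 agree on C, E; apply C, E→B, D and equate their B, D entries.
Row 2 is now all distinguished symbols — the join is lossless.

Yes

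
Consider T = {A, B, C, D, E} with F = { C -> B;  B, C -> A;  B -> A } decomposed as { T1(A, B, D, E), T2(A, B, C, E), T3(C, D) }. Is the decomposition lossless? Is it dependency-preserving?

Lossless test (chase): Rows 2 and 3 agree on C; apply C→B and equate their B entries. Rows 2 and 3 agree on B, C; apply B, C→A and equate their A entries. No row becomes fully distinguished — the join is lossy.
Dependency preservation: every FD's attributes lie within a single fragment, so each can be enforced locally — preserved.

lossy but dependency-preserving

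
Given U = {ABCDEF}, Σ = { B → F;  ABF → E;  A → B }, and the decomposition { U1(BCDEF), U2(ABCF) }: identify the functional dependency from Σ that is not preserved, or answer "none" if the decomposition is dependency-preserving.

Check ABF → E: no single fragment contains all of {ABEF}, and the restricted closure of {ABF} across the fragments never reaches {E}.
B → F is preserved.
A → B is preserved.

ABF → E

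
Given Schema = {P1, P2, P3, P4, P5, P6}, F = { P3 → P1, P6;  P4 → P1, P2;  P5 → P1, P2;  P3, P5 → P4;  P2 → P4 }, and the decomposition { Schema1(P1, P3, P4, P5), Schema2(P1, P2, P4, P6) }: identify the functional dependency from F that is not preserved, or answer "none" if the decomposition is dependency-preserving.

Check P3 → P1, P6: no single fragment contains all of {P1, P3, P6}, and the restricted closure of {P3} across the fragments never reaches {P1, P6}.
P4 → P1, P2 is preserved.
P5 → P1, P2 is preserved.
P3, P5 → P4 is preserved.
P2 → P4 is preserved.

P3 → P1, P6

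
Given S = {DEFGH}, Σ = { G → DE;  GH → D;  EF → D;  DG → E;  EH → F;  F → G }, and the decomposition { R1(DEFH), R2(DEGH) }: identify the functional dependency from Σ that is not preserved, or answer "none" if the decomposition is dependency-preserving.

F → G

Check F → G: no single fragment contains all of {FG}, and the restricted closure of {F} across the fragments never reaches {G}.
G → DE is preserved.
GH → D is preserved.
EF → D is preserved.
DG → E is preserved.
EH → F is preserved.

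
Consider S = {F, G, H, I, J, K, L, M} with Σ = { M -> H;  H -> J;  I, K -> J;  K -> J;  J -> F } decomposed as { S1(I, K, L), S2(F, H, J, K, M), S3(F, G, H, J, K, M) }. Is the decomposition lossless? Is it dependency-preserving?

lossy but dependency-preserving

Lossless test (chase): Rows 1 and 2 agree on K; apply K→J and equate their J entries. Rows 1 and 2 agree on J; apply J→F and equate their F entries. No row becomes fully distinguished — the join is lossy.
Dependency preservation: I, K → J is not contained in any single fragment, but the restricted closure of its left-hand side across the fragments still reaches the right-hand side; the remaining FDs each lie inside some fragment. All dependencies are preserved.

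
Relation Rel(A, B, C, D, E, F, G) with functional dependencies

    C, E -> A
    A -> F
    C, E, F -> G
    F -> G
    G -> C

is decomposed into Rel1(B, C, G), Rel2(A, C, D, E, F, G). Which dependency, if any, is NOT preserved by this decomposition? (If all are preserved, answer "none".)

none

C, E → A lies within Rel2.
A → F lies within Rel2.
C, E, F → G lies within Rel2.
F → G lies within Rel2.
G → C lies within Rel1.
Every dependency is enforceable on the fragments, so the decomposition is dependency-preserving.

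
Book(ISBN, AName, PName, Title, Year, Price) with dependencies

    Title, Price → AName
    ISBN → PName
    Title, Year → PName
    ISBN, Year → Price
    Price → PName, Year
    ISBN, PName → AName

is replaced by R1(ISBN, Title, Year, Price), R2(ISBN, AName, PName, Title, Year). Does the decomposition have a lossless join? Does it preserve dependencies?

Lossless test: (ISBN, Title, Year)⁺ = {ISBN, AName, PName, Title, Year, Price}, which contains all of one fragment — lossless.
Dependency preservation: the restricted closure of {Title, Price} across the fragments never reaches {AName}, so Title, Price → AName cannot be enforced without a join — not preserved.

lossless but not dependency-preserving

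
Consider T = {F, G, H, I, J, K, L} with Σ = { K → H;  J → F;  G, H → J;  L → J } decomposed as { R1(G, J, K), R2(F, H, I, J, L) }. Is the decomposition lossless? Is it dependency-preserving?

Lossless test: (J)⁺ = {F, J}, which is a superkey of neither fragment — lossy.
Dependency preservation: the restricted closure of {K} across the fragments never reaches {H}, so K → H cannot be enforced without a join — not preserved.

lossy and not dependency-preserving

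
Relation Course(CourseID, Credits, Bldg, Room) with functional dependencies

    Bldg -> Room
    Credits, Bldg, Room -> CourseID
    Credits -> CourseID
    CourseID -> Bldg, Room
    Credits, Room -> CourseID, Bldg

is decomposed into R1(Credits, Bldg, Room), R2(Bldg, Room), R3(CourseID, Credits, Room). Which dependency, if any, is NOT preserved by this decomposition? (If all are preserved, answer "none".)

Check CourseID → Bldg, Room: no single fragment contains all of {CourseID, Bldg, Room}, and the restricted closure of {CourseID} across the fragments never reaches {Bldg, Room}.
Bldg → Room is preserved.
Credits, Bldg, Room → CourseID is preserved.
Credits → CourseID is preserved.
Credits, Room → CourseID, Bldg is preserved.

CourseID -> Bldg, Room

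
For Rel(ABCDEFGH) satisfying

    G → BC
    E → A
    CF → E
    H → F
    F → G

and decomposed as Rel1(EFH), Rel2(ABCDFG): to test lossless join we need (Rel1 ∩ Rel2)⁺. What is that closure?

Rel1 ∩ Rel2 = {F}.
F → G applies, adding G
G → BC applies, adding BC
CF → E applies, adding E
E → A applies, adding A
Closure: {ABCEFG}.

ABCEFG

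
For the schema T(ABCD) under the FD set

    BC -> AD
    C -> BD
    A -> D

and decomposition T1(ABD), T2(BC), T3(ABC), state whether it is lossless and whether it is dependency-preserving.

Lossless test (chase): Rows 2 and 3 agree on BC; apply BC→AD and equate their AD entries. Rows 1 and 2 agree on A; apply A→D and equate their D entries. Row 2 is now all distinguished symbols — the join is lossless.
Dependency preservation: BC → AD; C → BD are not contained in any single fragment, but the restricted closure of each left-hand side across the fragments still reaches the right-hand side; the remaining FDs each lie inside some fragment. All dependencies are preserved.

lossless and dependency-preserving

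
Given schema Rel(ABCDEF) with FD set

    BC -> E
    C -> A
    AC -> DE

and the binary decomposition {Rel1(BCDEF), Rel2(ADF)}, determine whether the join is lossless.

Common attributes: Rel1 ∩ Rel2 = {DF}.
No dependency enlarges {DF}, so (DF)⁺ = {DF}.
The closure contains neither all of Rel1 = {BCDEF} nor all of Rel2 = {ADF}, so the common attributes are not a superkey of either fragment. The join is lossy.

No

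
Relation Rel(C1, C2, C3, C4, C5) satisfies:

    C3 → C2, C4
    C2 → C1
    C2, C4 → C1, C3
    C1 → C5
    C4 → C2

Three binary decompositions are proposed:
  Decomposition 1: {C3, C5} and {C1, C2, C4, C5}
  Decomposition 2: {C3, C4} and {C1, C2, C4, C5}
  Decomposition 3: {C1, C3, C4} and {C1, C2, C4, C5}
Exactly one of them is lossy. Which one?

Decomposition 1: common = {C5}, closure = {C5} → lossy.
Decomposition 2: common = {C4}, closure = {C1, C2, C3, C4, C5} → lossless.
Decomposition 3: common = {C1, C4}, closure = {C1, C2, C3, C4, C5} → lossless.

Decomposition 1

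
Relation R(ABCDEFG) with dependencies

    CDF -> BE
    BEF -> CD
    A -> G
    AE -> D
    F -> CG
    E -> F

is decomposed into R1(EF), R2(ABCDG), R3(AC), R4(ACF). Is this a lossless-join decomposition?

Chase test. Columns are ABCDEFG; row i has aⱼ where attribute j ∈ Ri, else bᵢⱼ.
Initial tableau (one row per fragment):
  row 1: b11 b12 b13 b14 a5 a6 b17
  row 2: a1 a2 a3 a4 b25 b26 a7
  row 3: a1 b32 a3 b34 b35 b36 b37
  row 4: a1 b42 a3 b44 b45 a6 b47
Rows 2 and 3 agree on A; apply A→G and equate their G entries.
Rows 2 and 4 agree on A; apply A→G and equate their G entries.
Rows 1 and 4 agree on F; apply F→CG and equate their CG entries.
No row becomes fully distinguished — the join is lossy.

No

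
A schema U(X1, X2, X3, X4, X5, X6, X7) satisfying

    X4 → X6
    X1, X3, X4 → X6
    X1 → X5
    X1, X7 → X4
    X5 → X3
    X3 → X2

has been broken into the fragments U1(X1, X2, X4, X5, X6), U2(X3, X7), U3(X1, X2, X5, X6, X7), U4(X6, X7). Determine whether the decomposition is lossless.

No

Chase test. Columns are X1, X2, X3, X4, X5, X6, X7; row i has aⱼ where attribute j ∈ Ui, else bᵢⱼ.
Initial tableau (one row per fragment):
  row 1: a1 a2 b13 a4 a5 a6 b17
  row 2: b21 b22 a3 b24 b25 b26 a7
  row 3: a1 a2 b33 b34 a5 a6 a7
  row 4: b41 b42 b43 b44 b45 a6 a7
Rows 1 and 3 agree on X5; apply X5→X3 and equate their X3 entries.
No row becomes fully distinguished — the join is lossy.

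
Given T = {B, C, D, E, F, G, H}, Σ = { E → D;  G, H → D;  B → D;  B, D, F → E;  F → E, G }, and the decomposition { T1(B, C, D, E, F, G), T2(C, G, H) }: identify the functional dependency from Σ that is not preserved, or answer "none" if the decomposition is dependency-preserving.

Check G, H → D: no single fragment contains all of {D, G, H}, and the restricted closure of {G, H} across the fragments never reaches {D}.
E → D is preserved.
B → D is preserved.
B, D, F → E is preserved.
F → E, G is preserved.

G, H → D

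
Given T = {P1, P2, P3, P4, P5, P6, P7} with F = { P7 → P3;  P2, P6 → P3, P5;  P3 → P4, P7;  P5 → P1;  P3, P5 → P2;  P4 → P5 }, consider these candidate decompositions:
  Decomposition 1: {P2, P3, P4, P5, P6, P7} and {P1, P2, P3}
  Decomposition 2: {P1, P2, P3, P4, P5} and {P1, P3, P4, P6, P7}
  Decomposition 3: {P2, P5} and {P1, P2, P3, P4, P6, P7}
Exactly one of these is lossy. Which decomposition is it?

Decomposition 1: common = {P2, P3}, closure = {P1, P2, P3, P4, P5, P7} → lossless.
Decomposition 2: common = {P1, P3, P4}, closure = {P1, P2, P3, P4, P5, P7} → lossless.
Decomposition 3: common = {P2}, closure = {P2} → lossy.

Decomposition 3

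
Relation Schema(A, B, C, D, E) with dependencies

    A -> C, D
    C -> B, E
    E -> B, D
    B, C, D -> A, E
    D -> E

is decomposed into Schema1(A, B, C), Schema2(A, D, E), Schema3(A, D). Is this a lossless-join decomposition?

Chase test. Columns are A, B, C, D, E; row i has aⱼ where attribute j ∈ Schemai, else bᵢⱼ.
Initial tableau (one row per fragment):
  row 1: a1 a2 a3 b14 b15
  row 2: a1 b22 b23 a4 a5
  row 3: a1 b32 b33 a4 b35
Rows 1 and 2 agree on A; apply A→C, D and equate their C, D entries.
Rows 1 and 3 agree on A; apply A→C, D and equate their C, D entries.
Rows 1 and 2 agree on C; apply C→B, E and equate their B, E entries.
Rows 1 and 3 agree on C; apply C→B, E and equate their B, E entries.
Row 1 is now all distinguished symbols — the join is lossless.

Yes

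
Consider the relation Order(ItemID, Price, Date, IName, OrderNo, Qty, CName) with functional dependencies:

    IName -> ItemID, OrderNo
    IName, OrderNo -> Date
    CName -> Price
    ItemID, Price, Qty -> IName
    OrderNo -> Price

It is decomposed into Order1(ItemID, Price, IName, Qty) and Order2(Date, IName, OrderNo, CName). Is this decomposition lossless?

Common attributes: Order1 ∩ Order2 = {IName}.
Closure of {IName}: IName → ItemID, OrderNo applies, adding ItemID, OrderNo; IName, OrderNo → Date applies, adding Date; OrderNo → Price applies, adding Price. So (IName)⁺ = {ItemID, Price, Date, IName, OrderNo}.
The closure contains neither all of Order1 = {ItemID, Price, IName, Qty} nor all of Order2 = {Date, IName, OrderNo, CName}, so the common attributes are not a superkey of either fragment. The join is lossy.

No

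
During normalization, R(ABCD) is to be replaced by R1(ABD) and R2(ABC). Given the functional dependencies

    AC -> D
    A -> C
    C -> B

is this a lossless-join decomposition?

Yes

Common attributes: R1 ∩ R2 = {AB}.
Closure of {AB}: A → C applies, adding C; AC → D applies, adding D. So (AB)⁺ = {ABCD}.
This closure contains every attribute of R1, so R1 ∩ R2 → R1. The join is lossless.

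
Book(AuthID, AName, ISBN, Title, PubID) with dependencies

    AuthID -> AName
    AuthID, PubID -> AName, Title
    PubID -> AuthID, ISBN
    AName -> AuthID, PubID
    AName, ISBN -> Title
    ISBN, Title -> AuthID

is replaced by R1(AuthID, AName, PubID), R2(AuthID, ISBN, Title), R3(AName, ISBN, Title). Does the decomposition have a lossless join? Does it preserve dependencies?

Lossless test (chase): Rows 1 and 2 agree on AuthID; apply AuthID→AName and equate their AName entries. Rows 1 and 2 agree on AName; apply AName→AuthID, PubID and equate their AuthID, PubID entries. Rows 1 and 3 agree on AName; apply AName→AuthID, PubID and equate their AuthID, PubID entries. Rows 1 and 2 agree on AuthID, PubID; apply AuthID, PubID→AName, Title and equate their AName, Title entries. Rows 1 and 2 agree on PubID; apply PubID→AuthID, ISBN and equate their AuthID, ISBN entries. Row 1 is now all distinguished symbols — the join is lossless.
Dependency preservation: AuthID, PubID → AName, Title; PubID → AuthID, ISBN are not contained in any single fragment, but the restricted closure of each left-hand side across the fragments still reaches the right-hand side; the remaining FDs each lie inside some fragment. All dependencies are preserved.

lossless and dependency-preserving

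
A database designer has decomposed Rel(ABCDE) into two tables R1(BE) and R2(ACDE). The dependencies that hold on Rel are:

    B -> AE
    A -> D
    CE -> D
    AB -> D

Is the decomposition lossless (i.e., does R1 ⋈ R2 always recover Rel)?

Common attributes: R1 ∩ R2 = {E}.
No dependency enlarges {E}, so (E)⁺ = {E}.
The closure contains neither all of R1 = {BE} nor all of R2 = {ACDE}, so the common attributes are not a superkey of either fragment. The join is lossy.

No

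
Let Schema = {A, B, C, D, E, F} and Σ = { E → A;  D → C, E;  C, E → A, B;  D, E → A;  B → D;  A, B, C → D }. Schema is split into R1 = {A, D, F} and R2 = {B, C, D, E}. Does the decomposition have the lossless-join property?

Common attributes: R1 ∩ R2 = {D}.
Closure of {D}: D → C, E applies, adding C, E; C, E → A, B applies, adding A, B. So (D)⁺ = {A, B, C, D, E}.
This closure contains every attribute of R2, so R1 ∩ R2 → R2. The join is lossless.

Yes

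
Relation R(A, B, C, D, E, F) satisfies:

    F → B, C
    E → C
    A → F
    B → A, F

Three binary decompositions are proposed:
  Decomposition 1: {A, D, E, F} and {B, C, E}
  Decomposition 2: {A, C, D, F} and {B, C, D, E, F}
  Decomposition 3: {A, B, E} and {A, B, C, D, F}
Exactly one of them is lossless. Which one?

Decomposition 1: common = {E}, closure = {C, E} → lossy.
Decomposition 2: common = {C, D, F}, closure = {A, B, C, D, F} → lossless.
Decomposition 3: common = {A, B}, closure = {A, B, C, F} → lossy.

Decomposition 2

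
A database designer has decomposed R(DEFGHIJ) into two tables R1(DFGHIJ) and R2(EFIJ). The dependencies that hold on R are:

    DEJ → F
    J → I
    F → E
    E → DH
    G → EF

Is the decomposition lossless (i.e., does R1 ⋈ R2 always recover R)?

Common attributes: R1 ∩ R2 = {FIJ}.
Closure of {FIJ}: F → E applies, adding E; E → DH applies, adding DH. So (FIJ)⁺ = {DEFHIJ}.
This closure contains every attribute of R2, so R1 ∩ R2 → R2. The join is lossless.

Yes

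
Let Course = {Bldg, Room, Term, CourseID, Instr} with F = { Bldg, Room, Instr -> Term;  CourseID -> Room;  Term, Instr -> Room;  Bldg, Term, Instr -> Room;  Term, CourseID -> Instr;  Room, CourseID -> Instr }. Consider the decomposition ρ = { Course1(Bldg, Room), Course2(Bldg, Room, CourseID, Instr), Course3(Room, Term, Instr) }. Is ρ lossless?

Chase test. Columns are Bldg, Room, Term, CourseID, Instr; row i has aⱼ where attribute j ∈ Coursei, else bᵢⱼ.
Initial tableau (one row per fragment):
  row 1: a1 a2 b13 b14 b15
  row 2: a1 a2 b23 a4 a5
  row 3: b31 a2 a3 b34 a5
No row becomes fully distinguished — the join is lossy.

No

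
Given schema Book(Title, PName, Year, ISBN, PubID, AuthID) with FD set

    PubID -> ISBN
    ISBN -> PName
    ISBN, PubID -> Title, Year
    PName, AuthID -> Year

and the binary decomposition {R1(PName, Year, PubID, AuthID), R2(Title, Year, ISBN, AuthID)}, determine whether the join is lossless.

Common attributes: R1 ∩ R2 = {Year, AuthID}.
No dependency enlarges {Year, AuthID}, so (Year, AuthID)⁺ = {Year, AuthID}.
The closure contains neither all of R1 = {PName, Year, PubID, AuthID} nor all of R2 = {Title, Year, ISBN, AuthID}, so the common attributes are not a superkey of either fragment. The join is lossy.

No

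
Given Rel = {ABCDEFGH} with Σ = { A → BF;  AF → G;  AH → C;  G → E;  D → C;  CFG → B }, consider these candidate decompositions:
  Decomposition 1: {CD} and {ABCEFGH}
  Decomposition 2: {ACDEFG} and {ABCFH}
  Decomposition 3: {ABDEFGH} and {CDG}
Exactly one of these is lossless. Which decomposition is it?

Decomposition 1: common = {C}, closure = {C} → lossy.
Decomposition 2: common = {ACF}, closure = {ABCEFG} → lossy.
Decomposition 3: common = {DG}, closure = {CDEG} → lossless.

Decomposition 3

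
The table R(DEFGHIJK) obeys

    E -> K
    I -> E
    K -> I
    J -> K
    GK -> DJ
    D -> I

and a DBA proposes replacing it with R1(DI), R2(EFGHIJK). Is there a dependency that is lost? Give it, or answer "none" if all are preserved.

Check GK → DJ: no single fragment contains all of {DGJK}, and the restricted closure of {GK} across the fragments never reaches {DJ}.
E → K is preserved.
I → E is preserved.
K → I is preserved.
J → K is preserved.
D → I is preserved.

GK -> DJ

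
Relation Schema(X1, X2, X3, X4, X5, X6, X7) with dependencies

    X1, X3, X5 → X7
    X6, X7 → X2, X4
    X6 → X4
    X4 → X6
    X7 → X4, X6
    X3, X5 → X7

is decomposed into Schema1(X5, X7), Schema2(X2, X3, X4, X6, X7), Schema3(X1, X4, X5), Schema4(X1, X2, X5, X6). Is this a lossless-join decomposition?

No

Chase test. Columns are X1, X2, X3, X4, X5, X6, X7; row i has aⱼ where attribute j ∈ Schemai, else bᵢⱼ.
Initial tableau (one row per fragment):
  row 1: b11 b12 b13 b14 a5 b16 a7
  row 2: b21 a2 a3 a4 b25 a6 a7
  row 3: a1 b32 b33 a4 a5 b36 b37
  row 4: a1 a2 b43 b44 a5 a6 b47
Rows 2 and 4 agree on X6; apply X6→X4 and equate their X4 entries.
Rows 2 and 3 agree on X4; apply X4→X6 and equate their X6 entries.
Rows 1 and 2 agree on X7; apply X7→X4, X6 and equate their X4, X6 entries.
Rows 1 and 2 agree on X6, X7; apply X6, X7→X2, X4 and equate their X2, X4 entries.
No row becomes fully distinguished — the join is lossy.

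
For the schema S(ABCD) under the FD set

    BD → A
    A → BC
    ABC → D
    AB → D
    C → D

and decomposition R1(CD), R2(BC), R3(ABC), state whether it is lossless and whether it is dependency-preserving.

Lossless test (chase): Rows 1 and 2 agree on C; apply C→D and equate their D entries. Rows 1 and 3 agree on C; apply C→D and equate their D entries. Rows 2 and 3 agree on BD; apply BD→A and equate their A entries. Row 2 is now all distinguished symbols — the join is lossless.
Dependency preservation: the restricted closure of {BD} across the fragments never reaches {A}, so BD → A cannot be enforced without a join — not preserved.

lossless but not dependency-preserving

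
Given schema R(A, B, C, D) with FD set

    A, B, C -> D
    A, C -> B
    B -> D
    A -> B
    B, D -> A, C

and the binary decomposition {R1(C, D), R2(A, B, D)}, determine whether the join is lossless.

No

Common attributes: R1 ∩ R2 = {D}.
No dependency enlarges {D}, so (D)⁺ = {D}.
The closure contains neither all of R1 = {C, D} nor all of R2 = {A, B, D}, so the common attributes are not a superkey of either fragment. The join is lossy.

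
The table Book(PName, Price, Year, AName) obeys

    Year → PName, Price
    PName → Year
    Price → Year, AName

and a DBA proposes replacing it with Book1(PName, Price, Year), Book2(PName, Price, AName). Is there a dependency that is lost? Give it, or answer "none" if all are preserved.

none

Year → PName, Price lies within Book1.
PName → Year lies within Book1.
Price → Year, AName: restricted closure across fragments reaches Year, AName.
Every dependency is enforceable on the fragments, so the decomposition is dependency-preserving.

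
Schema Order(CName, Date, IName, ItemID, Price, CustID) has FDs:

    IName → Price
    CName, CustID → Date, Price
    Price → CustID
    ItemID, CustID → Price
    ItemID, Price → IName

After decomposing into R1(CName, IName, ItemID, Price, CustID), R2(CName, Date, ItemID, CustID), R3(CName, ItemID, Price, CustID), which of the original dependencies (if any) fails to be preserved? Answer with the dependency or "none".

IName → Price lies within R1.
CName, CustID → Date, Price: restricted closure across fragments reaches Date, Price.
Price → CustID lies within R1.
ItemID, CustID → Price lies within R1.
ItemID, Price → IName lies within R1.
Every dependency is enforceable on the fragments, so the decomposition is dependency-preserving.

none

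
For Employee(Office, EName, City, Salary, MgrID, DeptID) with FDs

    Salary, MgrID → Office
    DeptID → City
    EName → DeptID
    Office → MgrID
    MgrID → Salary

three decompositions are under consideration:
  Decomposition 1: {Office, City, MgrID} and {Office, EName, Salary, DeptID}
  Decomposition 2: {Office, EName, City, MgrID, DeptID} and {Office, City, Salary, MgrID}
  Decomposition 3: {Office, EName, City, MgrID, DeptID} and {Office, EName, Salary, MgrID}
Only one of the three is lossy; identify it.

Decomposition 1: common = {Office}, closure = {Office, Salary, MgrID} → lossy.
Decomposition 2: common = {Office, City, MgrID}, closure = {Office, City, Salary, MgrID} → lossless.
Decomposition 3: common = {Office, EName, MgrID}, closure = {Office, EName, City, Salary, MgrID, DeptID} → lossless.

Decomposition 1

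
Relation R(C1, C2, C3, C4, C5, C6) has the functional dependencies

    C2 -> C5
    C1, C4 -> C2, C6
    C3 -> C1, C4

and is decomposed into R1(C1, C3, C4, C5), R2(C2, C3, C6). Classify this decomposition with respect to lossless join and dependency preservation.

lossless but not dependency-preserving

Lossless test: (C3)⁺ = {C1, C2, C3, C4, C5, C6}, which contains all of one fragment — lossless.
Dependency preservation: the restricted closure of {C2} across the fragments never reaches {C5}, so C2 → C5 cannot be enforced without a join — not preserved.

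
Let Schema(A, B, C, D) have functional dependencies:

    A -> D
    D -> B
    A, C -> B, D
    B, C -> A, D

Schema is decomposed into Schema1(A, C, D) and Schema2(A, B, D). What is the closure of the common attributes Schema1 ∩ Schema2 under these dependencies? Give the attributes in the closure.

Schema1 ∩ Schema2 = {A, D}.
D → B applies, adding B
Closure: {A, B, D}.

A, B, D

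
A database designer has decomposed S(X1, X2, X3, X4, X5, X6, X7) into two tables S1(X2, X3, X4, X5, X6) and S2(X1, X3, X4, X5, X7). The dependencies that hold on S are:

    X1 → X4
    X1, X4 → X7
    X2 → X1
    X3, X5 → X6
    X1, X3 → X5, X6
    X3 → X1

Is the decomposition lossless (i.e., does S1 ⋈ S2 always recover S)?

Common attributes: S1 ∩ S2 = {X3, X4, X5}.
Closure of {X3, X4, X5}: X3, X5 → X6 applies, adding X6; X3 → X1 applies, adding X1; X1, X4 → X7 applies, adding X7. So (X3, X4, X5)⁺ = {X1, X3, X4, X5, X6, X7}.
This closure contains every attribute of S2, so S1 ∩ S2 → S2. The join is lossless.

Yes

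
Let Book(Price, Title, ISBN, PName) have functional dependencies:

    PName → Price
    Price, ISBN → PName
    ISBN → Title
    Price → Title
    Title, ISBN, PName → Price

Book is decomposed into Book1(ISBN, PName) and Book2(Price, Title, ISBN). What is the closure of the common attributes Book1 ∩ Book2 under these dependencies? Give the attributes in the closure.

Title, ISBN

Book1 ∩ Book2 = {ISBN}.
ISBN → Title applies, adding Title
Closure: {Title, ISBN}.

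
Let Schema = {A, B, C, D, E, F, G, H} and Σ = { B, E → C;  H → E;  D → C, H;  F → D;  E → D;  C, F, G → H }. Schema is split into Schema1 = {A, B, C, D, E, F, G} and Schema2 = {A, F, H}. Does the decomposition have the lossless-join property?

Yes

Common attributes: Schema1 ∩ Schema2 = {A, F}.
Closure of {A, F}: F → D applies, adding D; D → C, H applies, adding C, H; H → E applies, adding E. So (A, F)⁺ = {A, C, D, E, F, H}.
This closure contains every attribute of Schema2, so Schema1 ∩ Schema2 → Schema2. The join is lossless.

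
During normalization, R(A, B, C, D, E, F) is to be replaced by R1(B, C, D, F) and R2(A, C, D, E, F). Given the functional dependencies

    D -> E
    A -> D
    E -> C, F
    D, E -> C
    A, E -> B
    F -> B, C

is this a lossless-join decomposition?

Yes

Common attributes: R1 ∩ R2 = {C, D, F}.
Closure of {C, D, F}: D → E applies, adding E; F → B, C applies, adding B. So (C, D, F)⁺ = {B, C, D, E, F}.
This closure contains every attribute of R1, so R1 ∩ R2 → R1. The join is lossless.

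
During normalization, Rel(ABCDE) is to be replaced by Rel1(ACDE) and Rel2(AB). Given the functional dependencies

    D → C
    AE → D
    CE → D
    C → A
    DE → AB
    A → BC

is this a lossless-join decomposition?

Common attributes: Rel1 ∩ Rel2 = {A}.
Closure of {A}: A → BC applies, adding BC. So (A)⁺ = {ABC}.
This closure contains every attribute of Rel2, so Rel1 ∩ Rel2 → Rel2. The join is lossless.

Yes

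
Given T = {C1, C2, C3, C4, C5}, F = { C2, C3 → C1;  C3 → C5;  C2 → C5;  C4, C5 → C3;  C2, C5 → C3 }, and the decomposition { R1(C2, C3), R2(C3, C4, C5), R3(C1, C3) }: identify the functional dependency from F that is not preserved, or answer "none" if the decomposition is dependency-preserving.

C2, C3 → C1

Check C2, C3 → C1: no single fragment contains all of {C1, C2, C3}, and the restricted closure of {C2, C3} across the fragments never reaches {C1}.
C3 → C5 is preserved.
C2 → C5 is preserved.
C4, C5 → C3 is preserved.
C2, C5 → C3 is preserved.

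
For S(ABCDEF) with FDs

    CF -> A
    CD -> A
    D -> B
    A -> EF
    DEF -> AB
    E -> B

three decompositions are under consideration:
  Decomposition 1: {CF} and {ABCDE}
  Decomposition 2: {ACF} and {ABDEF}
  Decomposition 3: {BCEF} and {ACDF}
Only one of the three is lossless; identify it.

Decomposition 1: common = {C}, closure = {C} → lossy.
Decomposition 2: common = {AF}, closure = {ABEF} → lossy.
Decomposition 3: common = {CF}, closure = {ABCEF} → lossless.

Decomposition 3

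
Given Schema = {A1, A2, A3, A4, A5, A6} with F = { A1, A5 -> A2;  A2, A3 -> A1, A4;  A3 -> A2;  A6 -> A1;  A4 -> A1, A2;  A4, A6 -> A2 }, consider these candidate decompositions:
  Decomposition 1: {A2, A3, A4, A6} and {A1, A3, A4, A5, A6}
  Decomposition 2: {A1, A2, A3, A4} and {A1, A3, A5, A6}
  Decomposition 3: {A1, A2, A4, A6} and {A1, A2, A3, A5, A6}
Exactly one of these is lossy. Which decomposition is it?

Decomposition 1: common = {A3, A4, A6}, closure = {A1, A2, A3, A4, A6} → lossless.
Decomposition 2: common = {A1, A3}, closure = {A1, A2, A3, A4} → lossless.
Decomposition 3: common = {A1, A2, A6}, closure = {A1, A2, A6} → lossy.

Decomposition 3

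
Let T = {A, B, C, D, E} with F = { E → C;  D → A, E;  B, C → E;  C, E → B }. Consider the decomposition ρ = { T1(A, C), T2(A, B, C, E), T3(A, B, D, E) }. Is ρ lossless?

Yes

Chase test. Columns are A, B, C, D, E; row i has aⱼ where attribute j ∈ Ti, else bᵢⱼ.
Initial tableau (one row per fragment):
  row 1: a1 b12 a3 b14 b15
  row 2: a1 a2 a3 b24 a5
  row 3: a1 a2 b33 a4 a5
Rows 2 and 3 agree on E; apply E→C and equate their C entries.
Row 3 is now all distinguished symbols — the join is lossless.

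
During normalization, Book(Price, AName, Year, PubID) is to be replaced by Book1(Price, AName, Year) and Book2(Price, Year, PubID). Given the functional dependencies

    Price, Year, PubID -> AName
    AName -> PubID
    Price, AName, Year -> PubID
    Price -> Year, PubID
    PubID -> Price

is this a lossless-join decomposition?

Common attributes: Book1 ∩ Book2 = {Price, Year}.
Closure of {Price, Year}: Price → Year, PubID applies, adding PubID; Price, Year, PubID → AName applies, adding AName. So (Price, Year)⁺ = {Price, AName, Year, PubID}.
This closure contains every attribute of Book1, so Book1 ∩ Book2 → Book1. The join is lossless.

Yes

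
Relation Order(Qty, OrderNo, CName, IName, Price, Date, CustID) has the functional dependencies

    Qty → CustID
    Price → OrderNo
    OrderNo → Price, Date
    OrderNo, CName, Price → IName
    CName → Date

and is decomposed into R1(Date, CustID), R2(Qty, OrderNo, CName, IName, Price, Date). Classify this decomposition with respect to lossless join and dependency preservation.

lossy and not dependency-preserving

Lossless test: (Date)⁺ = {Date}, which is a superkey of neither fragment — lossy.
Dependency preservation: the restricted closure of {Qty} across the fragments never reaches {CustID}, so Qty → CustID cannot be enforced without a join — not preserved.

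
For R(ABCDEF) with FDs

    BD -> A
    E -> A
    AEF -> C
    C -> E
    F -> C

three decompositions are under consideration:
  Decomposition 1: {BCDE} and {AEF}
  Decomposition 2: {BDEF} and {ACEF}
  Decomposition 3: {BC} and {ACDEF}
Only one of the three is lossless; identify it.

Decomposition 2

Decomposition 1: common = {E}, closure = {AE} → lossy.
Decomposition 2: common = {EF}, closure = {ACEF} → lossless.
Decomposition 3: common = {C}, closure = {ACE} → lossy.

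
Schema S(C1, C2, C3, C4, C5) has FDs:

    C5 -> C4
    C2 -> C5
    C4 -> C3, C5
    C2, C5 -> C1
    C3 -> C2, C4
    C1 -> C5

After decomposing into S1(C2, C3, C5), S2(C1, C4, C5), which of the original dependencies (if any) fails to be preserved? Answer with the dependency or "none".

none

C5 → C4 lies within S2.
C2 → C5 lies within S1.
C4 → C3, C5: restricted closure across fragments reaches C3, C5.
C2, C5 → C1: restricted closure across fragments reaches C1.
C3 → C2, C4: restricted closure across fragments reaches C2, C4.
C1 → C5 lies within S2.
Every dependency is enforceable on the fragments, so the decomposition is dependency-preserving.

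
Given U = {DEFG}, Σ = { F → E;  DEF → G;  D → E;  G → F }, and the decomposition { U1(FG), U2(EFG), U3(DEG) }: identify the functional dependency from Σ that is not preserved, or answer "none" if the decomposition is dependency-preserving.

DEF → G

Check DEF → G: no single fragment contains all of {DEFG}, and the restricted closure of {DEF} across the fragments never reaches {G}.
F → E is preserved.
D → E is preserved.
G → F is preserved.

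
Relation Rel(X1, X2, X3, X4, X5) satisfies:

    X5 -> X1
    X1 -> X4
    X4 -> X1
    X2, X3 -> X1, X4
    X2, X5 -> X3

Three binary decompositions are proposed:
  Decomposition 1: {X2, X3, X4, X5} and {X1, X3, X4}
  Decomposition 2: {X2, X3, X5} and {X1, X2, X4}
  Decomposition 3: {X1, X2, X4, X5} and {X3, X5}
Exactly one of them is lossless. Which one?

Decomposition 1

Decomposition 1: common = {X3, X4}, closure = {X1, X3, X4} → lossless.
Decomposition 2: common = {X2}, closure = {X2} → lossy.
Decomposition 3: common = {X5}, closure = {X1, X4, X5} → lossy.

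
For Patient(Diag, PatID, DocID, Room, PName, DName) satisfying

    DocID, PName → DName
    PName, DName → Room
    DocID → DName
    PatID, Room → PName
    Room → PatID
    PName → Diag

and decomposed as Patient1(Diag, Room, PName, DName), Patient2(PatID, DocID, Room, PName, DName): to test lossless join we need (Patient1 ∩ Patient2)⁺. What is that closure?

Patient1 ∩ Patient2 = {Room, PName, DName}.
Room → PatID applies, adding PatID
PName → Diag applies, adding Diag
Closure: {Diag, PatID, Room, PName, DName}.

Diag, PatID, Room, PName, DName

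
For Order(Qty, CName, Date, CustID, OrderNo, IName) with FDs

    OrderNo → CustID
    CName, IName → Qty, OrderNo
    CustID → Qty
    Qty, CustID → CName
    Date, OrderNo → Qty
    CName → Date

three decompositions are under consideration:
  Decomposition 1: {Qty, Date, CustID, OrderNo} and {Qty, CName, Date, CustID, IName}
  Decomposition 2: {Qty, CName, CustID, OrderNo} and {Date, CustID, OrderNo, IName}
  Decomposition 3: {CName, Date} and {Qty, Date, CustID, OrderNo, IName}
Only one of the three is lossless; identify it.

Decomposition 2

Decomposition 1: common = {Qty, Date, CustID}, closure = {Qty, CName, Date, CustID} → lossy.
Decomposition 2: common = {CustID, OrderNo}, closure = {Qty, CName, Date, CustID, OrderNo} → lossless.
Decomposition 3: common = {Date}, closure = {Date} → lossy.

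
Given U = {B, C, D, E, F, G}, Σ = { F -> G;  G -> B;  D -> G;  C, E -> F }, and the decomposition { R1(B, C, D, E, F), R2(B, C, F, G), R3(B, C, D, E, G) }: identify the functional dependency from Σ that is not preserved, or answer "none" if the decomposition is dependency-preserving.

F → G lies within R2.
G → B lies within R2.
D → G lies within R3.
C, E → F lies within R1.
Every dependency is enforceable on the fragments, so the decomposition is dependency-preserving.

none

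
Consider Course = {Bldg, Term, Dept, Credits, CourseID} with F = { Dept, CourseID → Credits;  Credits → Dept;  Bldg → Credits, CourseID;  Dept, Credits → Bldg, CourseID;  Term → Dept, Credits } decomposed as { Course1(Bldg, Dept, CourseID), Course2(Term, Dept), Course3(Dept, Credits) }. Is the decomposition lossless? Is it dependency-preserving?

Lossless test (chase): applying each FD to every pair of rows produces no changes in the tableau, so no row becomes fully distinguished — the join is lossy.
Dependency preservation: the restricted closure of {Dept, CourseID} across the fragments never reaches {Credits}, so Dept, CourseID → Credits cannot be enforced without a join — not preserved.

lossy and not dependency-preserving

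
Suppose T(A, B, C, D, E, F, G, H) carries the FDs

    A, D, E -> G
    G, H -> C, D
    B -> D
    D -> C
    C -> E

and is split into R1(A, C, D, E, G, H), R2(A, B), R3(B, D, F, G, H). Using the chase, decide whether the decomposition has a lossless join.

Chase test. Columns are A, B, C, D, E, F, G, H; row i has aⱼ where attribute j ∈ Ri, else bᵢⱼ.
Initial tableau (one row per fragment):
  row 1: a1 b12 a3 a4 a5 b16 a7 a8
  row 2: a1 a2 b23 b24 b25 b26 b27 b28
  row 3: b31 a2 b33 a4 b35 a6 a7 a8
Rows 1 and 3 agree on G, H; apply G, H→C, D and equate their C, D entries.
Rows 2 and 3 agree on B; apply B→D and equate their D entries.
Rows 1 and 2 agree on D; apply D→C and equate their C entries.
Rows 1 and 2 agree on C; apply C→E and equate their E entries.
Rows 1 and 3 agree on C; apply C→E and equate their E entries.
Rows 1 and 2 agree on A, D, E; apply A, D, E→G and equate their G entries.
No row becomes fully distinguished — the join is lossy.

No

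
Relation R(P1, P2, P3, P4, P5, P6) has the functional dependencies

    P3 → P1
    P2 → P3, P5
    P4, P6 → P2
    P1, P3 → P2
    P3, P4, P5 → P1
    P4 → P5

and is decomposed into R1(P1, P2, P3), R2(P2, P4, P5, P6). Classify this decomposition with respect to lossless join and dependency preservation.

lossless and dependency-preserving

Lossless test: (P2)⁺ = {P1, P2, P3, P5}, which contains all of one fragment — lossless.
Dependency preservation: P2 → P3, P5; P3, P4, P5 → P1 are not contained in any single fragment, but the restricted closure of each left-hand side across the fragments still reaches the right-hand side; the remaining FDs each lie inside some fragment. All dependencies are preserved.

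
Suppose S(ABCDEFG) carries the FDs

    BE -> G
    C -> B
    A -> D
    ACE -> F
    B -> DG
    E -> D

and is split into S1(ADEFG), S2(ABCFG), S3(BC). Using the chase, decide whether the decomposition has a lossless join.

No

Chase test. Columns are ABCDEFG; row i has aⱼ where attribute j ∈ Si, else bᵢⱼ.
Initial tableau (one row per fragment):
  row 1: a1 b12 b13 a4 a5 a6 a7
  row 2: a1 a2 a3 b24 b25 a6 a7
  row 3: b31 a2 a3 b34 b35 b36 b37
Rows 1 and 2 agree on A; apply A→D and equate their D entries.
Rows 2 and 3 agree on B; apply B→DG and equate their DG entries.
No row becomes fully distinguished — the join is lossy.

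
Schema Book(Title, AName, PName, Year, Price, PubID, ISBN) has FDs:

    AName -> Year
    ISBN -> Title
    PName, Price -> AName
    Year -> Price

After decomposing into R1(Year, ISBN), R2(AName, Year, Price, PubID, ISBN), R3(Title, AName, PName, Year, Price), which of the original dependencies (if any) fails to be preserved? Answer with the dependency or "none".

ISBN -> Title

Check ISBN → Title: no single fragment contains all of {Title, ISBN}, and the restricted closure of {ISBN} across the fragments never reaches {Title}.
AName → Year is preserved.
PName, Price → AName is preserved.
Year → Price is preserved.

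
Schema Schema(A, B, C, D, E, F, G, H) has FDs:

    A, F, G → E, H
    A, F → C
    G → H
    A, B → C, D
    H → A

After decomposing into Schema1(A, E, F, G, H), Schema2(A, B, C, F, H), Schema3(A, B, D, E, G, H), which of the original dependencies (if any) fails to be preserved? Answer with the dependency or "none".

A, F, G → E, H lies within Schema1.
A, F → C lies within Schema2.
G → H lies within Schema1.
A, B → C, D: restricted closure across fragments reaches C, D.
H → A lies within Schema1.
Every dependency is enforceable on the fragments, so the decomposition is dependency-preserving.

none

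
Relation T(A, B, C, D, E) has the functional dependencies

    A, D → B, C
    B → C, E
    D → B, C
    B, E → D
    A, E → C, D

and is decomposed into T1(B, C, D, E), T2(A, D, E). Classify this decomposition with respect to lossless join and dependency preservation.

Lossless test: (D, E)⁺ = {B, C, D, E}, which contains all of one fragment — lossless.
Dependency preservation: A, D → B, C; A, E → C, D are not contained in any single fragment, but the restricted closure of each left-hand side across the fragments still reaches the right-hand side; the remaining FDs each lie inside some fragment. All dependencies are preserved.

lossless and dependency-preserving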